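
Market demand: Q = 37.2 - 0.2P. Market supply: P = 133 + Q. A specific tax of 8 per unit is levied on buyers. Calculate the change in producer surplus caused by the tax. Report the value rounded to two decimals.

Rewriting demand in inverse form: P = 186 - 5Q.
Without the tax, 186 - 5Q = 133 + Q so Q* = 8.8333 and P* = 141.8333.
A tax on buyers shifts demand down by 8: (186 - 8) - 5Q = 133 + Q, so Q_t = 7.5. Buyers pay P_b = 148.5; sellers receive P_s = P_b - 8 = 140.5.
PS falls from (1/2)(8.8333)(8.8333) = 39.0139 to (1/2)(7.5)(7.5) = 28.125, a change of -10.8889.

-10.89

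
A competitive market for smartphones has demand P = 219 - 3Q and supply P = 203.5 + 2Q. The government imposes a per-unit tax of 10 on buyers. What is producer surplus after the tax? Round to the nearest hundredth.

Without the tax, 219 - 3Q = 203.5 + 2Q so Q* = 3.1 and P* = 209.7.
A tax on buyers shifts demand down by 10: (219 - 10) - 3Q = 203.5 + 2Q, so Q_t = 1.1. Buyers pay P_b = 215.7; sellers receive P_s = P_b - 10 = 205.7.
PS = (1/2)(Q_t)(P_s - 203.5) = (1/2)(1.1)(2.2) = 1.21.

1.21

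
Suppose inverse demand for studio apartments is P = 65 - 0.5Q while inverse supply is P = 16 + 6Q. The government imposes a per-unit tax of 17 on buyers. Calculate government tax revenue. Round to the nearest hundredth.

Pre-tax equilibrium: 65 - 0.5Q = 16 + 6Q gives Q* = 7.5385, P* = 61.2308.
A tax on buyers shifts demand down by 17: (65 - 17) - 0.5Q = 16 + 6Q, so Q_t = 4.9231. Buyers pay P_b = 62.5385; sellers receive P_s = P_b - 17 = 45.5385.
Revenue is the tax times quantity traded: 17 x 4.9231 = 83.6923.

83.69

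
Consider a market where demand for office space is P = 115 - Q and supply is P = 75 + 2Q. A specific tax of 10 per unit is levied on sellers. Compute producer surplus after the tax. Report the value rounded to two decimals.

100.00

Pre-tax equilibrium: 115 - Q = 75 + 2Q gives Q* = 13.3333, P* = 101.6667.
A tax on sellers shifts supply up by 10: 115 - Q = 75 + 2Q + 10, so Q_t = 10. Buyers pay P_b = 105; sellers receive P_s = P_b - 10 = 95.
PS = (1/2)(Q_t)(P_s - 75) = (1/2)(10)(20) = 100.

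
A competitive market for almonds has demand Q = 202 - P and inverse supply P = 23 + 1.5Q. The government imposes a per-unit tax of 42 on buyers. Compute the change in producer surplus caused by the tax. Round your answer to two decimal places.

-1592.64

Rewriting demand in inverse form: P = 202 - Q.
Pre-tax equilibrium: 202 - Q = 23 + 1.5Q gives Q* = 71.6, P* = 130.4.
A tax on buyers shifts demand down by 42: (202 - 42) - Q = 23 + 1.5Q, so Q_t = 54.8. Buyers pay P_b = 147.2; sellers receive P_s = P_b - 42 = 105.2.
Producers lose the trapezoid between P_s and P* out to Q_t plus the triangle from Q_t to Q*: change in PS = 2252.28 - 3844.92 = -1592.64.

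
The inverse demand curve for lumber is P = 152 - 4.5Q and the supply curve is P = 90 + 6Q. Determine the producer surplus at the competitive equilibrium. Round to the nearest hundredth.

Equilibrium: 152 - 4.5Q = 90 + 6Q, so Q* = 5.9048 and P* = 125.4286.
The supply curve's price intercept is 90, so PS = (1/2)(Q*)(P* - 90) = (1/2)(5.9048)(35.4286) = 104.5986.

104.60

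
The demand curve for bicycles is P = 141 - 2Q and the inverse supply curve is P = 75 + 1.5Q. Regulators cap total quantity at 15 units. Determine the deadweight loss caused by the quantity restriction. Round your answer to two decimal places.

Unrestricted equilibrium: Q* = (141 - 75)/(2 + 1.5) = 18.8571.
At Q = 15 the demand price is 141 - 2(15) = 111 and the supply price is 75 + 1.5(15) = 97.5.
DWL = (1/2)(gap between curves at 15) x (Q* - 15) = (1/2)(13.5)(3.8571) = 26.0357.

26.04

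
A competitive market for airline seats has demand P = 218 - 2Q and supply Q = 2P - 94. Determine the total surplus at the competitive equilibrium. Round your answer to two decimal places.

Rewriting supply in inverse form: P = 47 + 0.5Q.
Equilibrium: 218 - 2Q = 47 + 0.5Q, so Q* = 68.4 and P* = 81.2.
CS = (1/2)(68.4)(136.8) = 4678.56 and PS = (1/2)(68.4)(34.2) = 1169.64, so total surplus = 5848.2.

5848.20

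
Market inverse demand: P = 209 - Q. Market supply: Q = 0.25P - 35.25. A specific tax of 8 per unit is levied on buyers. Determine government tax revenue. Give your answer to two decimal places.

96.00

Rewriting supply in inverse form: P = 141 + 4Q.
Without the tax, 209 - Q = 141 + 4Q so Q* = 13.6 and P* = 195.4.
A tax on buyers shifts demand down by 8: (209 - 8) - Q = 141 + 4Q, so Q_t = 12. Buyers pay P_b = 197; sellers receive P_s = P_b - 8 = 189.
Revenue is the tax times quantity traded: 8 x 12 = 96.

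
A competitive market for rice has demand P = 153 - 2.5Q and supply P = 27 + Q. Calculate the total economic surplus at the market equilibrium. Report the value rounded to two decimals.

2268.00

Setting demand equal to supply, 126 = 3.5Q, so Q* = 36 and P* = 63.
CS = (1/2)(36)(90) = 1620 and PS = (1/2)(36)(36) = 648, so total surplus = 2268.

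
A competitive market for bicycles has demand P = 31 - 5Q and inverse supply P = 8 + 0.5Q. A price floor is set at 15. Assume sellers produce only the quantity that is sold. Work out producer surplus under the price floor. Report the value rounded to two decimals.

Without the control, 31 - 5Q = 8 + 0.5Q so Q* = 4.1818 and P* = 10.0909.
At the floor price 15, quantity demanded is (31 - 15)/5 = 3.2; demand is the short side, so Q = 3.2 trades at P = 15.
The supply price at Q = 3.2 is 9.6. PS is the trapezoid between 15 and supply over [0, 3.2]: (1/2)[(15 - 8) + (15 - 9.6)](3.2) = 19.84.

19.84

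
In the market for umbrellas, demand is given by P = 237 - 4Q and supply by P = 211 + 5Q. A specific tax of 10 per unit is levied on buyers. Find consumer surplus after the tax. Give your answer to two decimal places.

6.32

Without the tax, 237 - 4Q = 211 + 5Q so Q* = 2.8889 and P* = 225.4444.
With the tax, buyers' net willingness to pay falls by 10: (237 - 10) - 4Q = 211 + 5Q, so Q_t = 1.7778. Buyers pay P_b = 229.8889; sellers receive P_s = P_b - 10 = 219.8889.
CS = (1/2)(Q_t)(237 - P_b) = (1/2)(1.7778)(7.1111) = 6.321.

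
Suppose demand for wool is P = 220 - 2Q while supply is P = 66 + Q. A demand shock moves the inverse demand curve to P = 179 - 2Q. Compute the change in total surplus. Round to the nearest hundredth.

Initial equilibrium: Q_0 = 51.3333, P_0 = 117.3333; CS_0 = (1/2)(51.3333)(102.6667) = 2635.1111, PS_0 = (1/2)(51.3333)(51.3333) = 1317.5556.
New equilibrium: 179 - 2Q = 66 + Q gives Q_1 = 37.6667, P_1 = 103.6667; CS_1 = 1418.7778, PS_1 = 709.3889.
Change in total surplus = (1418.7778 + 709.3889) - (2635.1111 + 1317.5556) = -1824.5.

-1824.50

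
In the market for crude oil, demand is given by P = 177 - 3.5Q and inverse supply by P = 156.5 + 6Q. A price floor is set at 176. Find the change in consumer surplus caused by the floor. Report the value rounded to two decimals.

Free-market equilibrium: 177 - 3.5Q = 156.5 + 6Q gives Q* = 2.1579, P* = 169.4474.
At P = 176, buyers demand (177 - 176)/3.5 = 0.2857 while sellers would supply more, so the quantity traded is 0.2857 at price 176.
CS goes from (1/2)(2.1579)(7.5526) = 8.1489 to 0.1429 (computed as (177 - 176)(0.2857) - (1/2)(3.5)(0.2857)^2), a change of -8.006.

-8.01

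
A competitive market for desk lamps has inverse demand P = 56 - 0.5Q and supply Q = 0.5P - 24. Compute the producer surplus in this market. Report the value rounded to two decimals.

Rewriting supply in inverse form: P = 48 + 2Q.
Set 56 - 0.5Q = 48 + 2Q, which gives 8 = 2.5Q, so Q* = 3.2 and P* = 56 - 0.5(3.2) = 54.4.
The supply curve's price intercept is 48, so PS = (1/2)(Q*)(P* - 48) = (1/2)(3.2)(6.4) = 10.24.

10.24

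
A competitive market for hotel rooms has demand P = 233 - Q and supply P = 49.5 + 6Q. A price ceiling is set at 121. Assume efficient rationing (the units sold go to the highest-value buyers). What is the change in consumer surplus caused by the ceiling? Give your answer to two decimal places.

920.07

Free-market equilibrium: 233 - Q = 49.5 + 6Q gives Q* = 26.2143, P* = 206.7857.
At P = 121, sellers supply (121 - 49.5)/6 = 11.9167 while buyers want more, so the quantity traded is 11.9167 at price 121.
CS goes from (1/2)(26.2143)(26.2143) = 343.5944 to 1263.6632 (computed as (233 - 121)(11.9167) - (1/2)(1)(11.9167)^2), a change of 920.0688.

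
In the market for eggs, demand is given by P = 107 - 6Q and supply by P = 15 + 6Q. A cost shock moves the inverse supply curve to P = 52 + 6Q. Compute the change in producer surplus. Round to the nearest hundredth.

-113.31

Initial equilibrium: Q_0 = 7.6667, P_0 = 61; CS_0 = (1/2)(7.6667)(46) = 176.3333, PS_0 = (1/2)(7.6667)(46) = 176.3333.
New equilibrium: 107 - 6Q = 52 + 6Q gives Q_1 = 4.5833, P_1 = 79.5; CS_1 = 63.0208, PS_1 = 63.0208.
Change in producer surplus = 63.0208 - 176.3333 = -113.3125.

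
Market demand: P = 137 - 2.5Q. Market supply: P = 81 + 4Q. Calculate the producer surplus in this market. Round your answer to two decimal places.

Set 137 - 2.5Q = 81 + 4Q, which gives 56 = 6.5Q, so Q* = 8.6154 and P* = 137 - 2.5(8.6154) = 115.4615.
Producer surplus is the triangle above supply below P*: (1/2)(8.6154)(115.4615 - 81) = (1/2)(8.6154)(34.4615) = 148.4497.

148.45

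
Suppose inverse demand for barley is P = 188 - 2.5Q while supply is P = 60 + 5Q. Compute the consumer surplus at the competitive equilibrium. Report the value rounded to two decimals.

364.09

Equilibrium: 188 - 2.5Q = 60 + 5Q, so Q* = 17.0667 and P* = 145.3333.
Consumer surplus is the triangle under demand above P*: (1/2)(17.0667)(188 - 145.3333) = (1/2)(17.0667)(42.6667) = 364.0889.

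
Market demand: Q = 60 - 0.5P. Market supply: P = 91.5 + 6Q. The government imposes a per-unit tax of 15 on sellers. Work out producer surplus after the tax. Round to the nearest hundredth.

8.54

Rewriting demand in inverse form: P = 120 - 2Q.
Without the tax, 120 - 2Q = 91.5 + 6Q so Q* = 3.5625 and P* = 112.875.
With the tax, sellers need 15 more per unit: 120 - 2Q = 91.5 + 6Q + 15, so Q_t = 1.6875. Buyers pay P_b = 116.625; sellers receive P_s = P_b - 15 = 101.625.
PS = (1/2)(Q_t)(P_s - 91.5) = (1/2)(1.6875)(10.125) = 8.543.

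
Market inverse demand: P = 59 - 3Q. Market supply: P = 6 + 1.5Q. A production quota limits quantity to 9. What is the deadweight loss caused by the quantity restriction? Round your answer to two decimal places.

Unrestricted equilibrium: Q* = (59 - 6)/(3 + 1.5) = 11.7778.
At Q = 9 the demand price is 59 - 3(9) = 32 and the supply price is 6 + 1.5(9) = 19.5.
Deadweight loss is the triangle between the curves from 9 to 11.7778: (1/2)(32 - 19.5)(11.7778 - 9) = 17.3611.

17.36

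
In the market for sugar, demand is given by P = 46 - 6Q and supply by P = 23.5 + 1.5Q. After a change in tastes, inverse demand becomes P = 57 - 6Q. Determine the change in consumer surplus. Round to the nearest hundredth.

Initial equilibrium: Q_0 = 3, P_0 = 28; CS_0 = (1/2)(3)(18) = 27, PS_0 = (1/2)(3)(4.5) = 6.75.
New equilibrium: 57 - 6Q = 23.5 + 1.5Q gives Q_1 = 4.4667, P_1 = 30.2; CS_1 = 59.8533, PS_1 = 14.9633.
Change in consumer surplus = 59.8533 - 27 = 32.8533.

32.85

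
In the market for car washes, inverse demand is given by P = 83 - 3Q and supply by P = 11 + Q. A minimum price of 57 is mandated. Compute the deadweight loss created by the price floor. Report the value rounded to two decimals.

174.22

Free-market equilibrium: 83 - 3Q = 11 + Q gives Q* = 18, P* = 29.
At P = 57, buyers demand (83 - 57)/3 = 8.6667 while sellers would supply more, so the quantity traded is 8.6667 at price 57.
The lost-trades triangle has base Q* - 8.6667 = 9.3333 and height equal to the gap between the curves at Q = 8.6667, which is 57 - 19.6667 = 37.3333. DWL = (1/2)(9.3333)(37.3333) = 174.2222.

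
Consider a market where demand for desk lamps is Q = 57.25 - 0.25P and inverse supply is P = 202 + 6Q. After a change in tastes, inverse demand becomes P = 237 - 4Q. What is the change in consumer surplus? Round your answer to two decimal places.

Rewriting demand in inverse form: P = 229 - 4Q.
Initial equilibrium: Q_0 = 2.7, P_0 = 218.2; CS_0 = (1/2)(2.7)(10.8) = 14.58, PS_0 = (1/2)(2.7)(16.2) = 21.87.
New equilibrium: 237 - 4Q = 202 + 6Q gives Q_1 = 3.5, P_1 = 223; CS_1 = 24.5, PS_1 = 36.75.
Change in consumer surplus = 24.5 - 14.58 = 9.92.

9.92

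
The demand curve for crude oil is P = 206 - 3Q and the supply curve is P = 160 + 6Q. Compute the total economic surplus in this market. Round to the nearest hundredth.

117.56

Set 206 - 3Q = 160 + 6Q, which gives 46 = 9Q, so Q* = 5.1111 and P* = 206 - 3(5.1111) = 190.6667.
CS = (1/2)(5.1111)(15.3333) = 39.1852 and PS = (1/2)(5.1111)(30.6667) = 78.3704, so total surplus = 117.5556.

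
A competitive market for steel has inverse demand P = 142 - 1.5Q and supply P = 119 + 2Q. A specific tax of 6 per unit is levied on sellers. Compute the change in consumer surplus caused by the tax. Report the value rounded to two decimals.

-14.69

Pre-tax equilibrium: 142 - 1.5Q = 119 + 2Q gives Q* = 6.5714, P* = 132.1429.
With the tax, sellers need 6 more per unit: 142 - 1.5Q = 119 + 2Q + 6, so Q_t = 4.8571. Buyers pay P_b = 134.7143; sellers receive P_s = P_b - 6 = 128.7143.
Consumers lose the trapezoid between P* and P_b out to Q_t plus the triangle from Q_t to Q*: change in CS = 17.6939 - 32.3878 = -14.6939.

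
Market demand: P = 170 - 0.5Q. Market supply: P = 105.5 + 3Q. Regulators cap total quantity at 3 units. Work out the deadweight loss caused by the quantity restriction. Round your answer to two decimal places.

416.57

Unrestricted equilibrium: Q* = (170 - 105.5)/(0.5 + 3) = 18.4286.
At Q = 3 the demand price is 170 - 0.5(3) = 168.5 and the supply price is 105.5 + 3(3) = 114.5.
DWL = (1/2)(gap between curves at 3) x (Q* - 3) = (1/2)(54)(15.4286) = 416.5714.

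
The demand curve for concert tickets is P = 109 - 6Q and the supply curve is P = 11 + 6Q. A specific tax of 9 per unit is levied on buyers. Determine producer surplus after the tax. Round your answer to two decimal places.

165.02

Without the tax, 109 - 6Q = 11 + 6Q so Q* = 8.1667 and P* = 60.
With the tax, buyers' net willingness to pay falls by 9: (109 - 9) - 6Q = 11 + 6Q, so Q_t = 7.4167. Buyers pay P_b = 64.5; sellers receive P_s = P_b - 9 = 55.5.
Producer surplus is the triangle above supply below P_s: (1/2)(7.4167)(55.5 - 11) = 165.0208.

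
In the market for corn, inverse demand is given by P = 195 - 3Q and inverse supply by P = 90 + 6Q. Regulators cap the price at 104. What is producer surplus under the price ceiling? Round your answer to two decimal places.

Free-market equilibrium: 195 - 3Q = 90 + 6Q gives Q* = 11.6667, P* = 160.
At P = 104, sellers supply (104 - 90)/6 = 2.3333 while buyers want more, so the quantity traded is 2.3333 at price 104.
PS is the triangle above supply below 104: (1/2)(2.3333)(104 - 90) = 16.3333.

16.33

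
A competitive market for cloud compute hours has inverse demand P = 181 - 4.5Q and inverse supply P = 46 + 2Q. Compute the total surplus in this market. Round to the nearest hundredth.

Setting demand equal to supply, 135 = 6.5Q, so Q* = 20.7692 and P* = 87.5385.
CS = (1/2)(20.7692)(93.4615) = 970.5621 and PS = (1/2)(20.7692)(41.5385) = 431.3609, so total surplus = 1401.9231.

1401.92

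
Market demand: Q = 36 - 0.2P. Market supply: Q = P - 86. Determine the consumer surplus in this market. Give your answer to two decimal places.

Rewriting demand in inverse form: P = 180 - 5Q.
Rewriting supply in inverse form: P = 86 + Q.
Set 180 - 5Q = 86 + Q, which gives 94 = 6Q, so Q* = 15.6667 and P* = 180 - 5(15.6667) = 101.6667.
Consumer surplus is the triangle under demand above P*: (1/2)(15.6667)(180 - 101.6667) = (1/2)(15.6667)(78.3333) = 613.6111.

613.61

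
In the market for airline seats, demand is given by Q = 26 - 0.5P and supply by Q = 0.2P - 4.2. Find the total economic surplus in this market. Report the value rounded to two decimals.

68.64

Rewriting demand in inverse form: P = 52 - 2Q.
Rewriting supply in inverse form: P = 21 + 5Q.
Equilibrium: 52 - 2Q = 21 + 5Q, so Q* = 4.4286 and P* = 43.1429.
Total surplus is the full triangle between the curves from 0 to Q*: (1/2)(4.4286)(52 - 21) = 68.6429.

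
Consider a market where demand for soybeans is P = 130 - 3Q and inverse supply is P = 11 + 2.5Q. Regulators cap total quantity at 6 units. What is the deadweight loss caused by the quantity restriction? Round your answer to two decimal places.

672.36

Without the quota, 130 - 3Q = 11 + 2.5Q gives Q* = 21.6364.
At Q = 6 the demand price is 130 - 3(6) = 112 and the supply price is 11 + 2.5(6) = 26.
DWL = (1/2)(gap between curves at 6) x (Q* - 6) = (1/2)(86)(15.6364) = 672.3636.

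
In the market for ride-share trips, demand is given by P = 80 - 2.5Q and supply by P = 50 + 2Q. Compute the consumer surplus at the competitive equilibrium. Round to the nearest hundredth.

Setting demand equal to supply, 30 = 4.5Q, so Q* = 6.6667 and P* = 63.3333.
Consumer surplus is the triangle under demand above P*: (1/2)(6.6667)(80 - 63.3333) = (1/2)(6.6667)(16.6667) = 55.5556.

55.56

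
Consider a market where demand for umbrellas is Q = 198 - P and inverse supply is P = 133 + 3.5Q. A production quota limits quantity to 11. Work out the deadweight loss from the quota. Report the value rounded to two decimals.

26.69

Rewriting demand in inverse form: P = 198 - Q.
Unrestricted equilibrium: Q* = (198 - 133)/(1 + 3.5) = 14.4444.
At Q = 11 the demand price is 198 - (11) = 187 and the supply price is 133 + 3.5(11) = 171.5.
Deadweight loss is the triangle between the curves from 11 to 14.4444: (1/2)(187 - 171.5)(14.4444 - 11) = 26.6944.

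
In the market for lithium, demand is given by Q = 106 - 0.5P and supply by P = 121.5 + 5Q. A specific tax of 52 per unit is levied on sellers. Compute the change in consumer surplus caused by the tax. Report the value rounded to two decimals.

Rewriting demand in inverse form: P = 212 - 2Q.
Without the tax, 212 - 2Q = 121.5 + 5Q so Q* = 12.9286 and P* = 186.1429.
A tax on sellers shifts supply up by 52: 212 - 2Q = 121.5 + 5Q + 52, so Q_t = 5.5. Buyers pay P_b = 201; sellers receive P_s = P_b - 52 = 149.
CS falls from (1/2)(12.9286)(25.8571) = 167.148 to (1/2)(5.5)(11) = 30.25, a change of -136.898.

-136.90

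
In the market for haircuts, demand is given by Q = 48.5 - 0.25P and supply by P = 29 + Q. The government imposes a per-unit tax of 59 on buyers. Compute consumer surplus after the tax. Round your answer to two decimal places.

Rewriting demand in inverse form: P = 194 - 4Q.
Pre-tax equilibrium: 194 - 4Q = 29 + Q gives Q* = 33, P* = 62.
With the tax, buyers' net willingness to pay falls by 59: (194 - 59) - 4Q = 29 + Q, so Q_t = 21.2. Buyers pay P_b = 109.2; sellers receive P_s = P_b - 59 = 50.2.
Consumer surplus is the triangle under demand above P_b: (1/2)(21.2)(194 - 109.2) = 898.88.

898.88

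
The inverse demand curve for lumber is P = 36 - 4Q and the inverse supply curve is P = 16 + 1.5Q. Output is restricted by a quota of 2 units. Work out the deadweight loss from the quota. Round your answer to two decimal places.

7.36

Unrestricted equilibrium: Q* = (36 - 16)/(4 + 1.5) = 3.6364.
At Q = 2 the demand price is 36 - 4(2) = 28 and the supply price is 16 + 1.5(2) = 19.
Deadweight loss is the triangle between the curves from 2 to 3.6364: (1/2)(28 - 19)(3.6364 - 2) = 7.3636.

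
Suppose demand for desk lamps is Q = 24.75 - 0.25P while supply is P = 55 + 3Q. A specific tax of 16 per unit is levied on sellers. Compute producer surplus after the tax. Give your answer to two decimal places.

24.00

Rewriting demand in inverse form: P = 99 - 4Q.
Without the tax, 99 - 4Q = 55 + 3Q so Q* = 6.2857 and P* = 73.8571.
With the tax, sellers need 16 more per unit: 99 - 4Q = 55 + 3Q + 16, so Q_t = 4. Buyers pay P_b = 83; sellers receive P_s = P_b - 16 = 67.
Producer surplus is the triangle above supply below P_s: (1/2)(4)(67 - 55) = 24.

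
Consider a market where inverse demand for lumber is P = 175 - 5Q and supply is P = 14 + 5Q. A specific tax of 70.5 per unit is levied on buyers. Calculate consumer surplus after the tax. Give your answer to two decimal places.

204.76

Without the tax, 175 - 5Q = 14 + 5Q so Q* = 16.1 and P* = 94.5.
With the tax, buyers' net willingness to pay falls by 70.5: (175 - 70.5) - 5Q = 14 + 5Q, so Q_t = 9.05. Buyers pay P_b = 129.75; sellers receive P_s = P_b - 70.5 = 59.25.
CS = (1/2)(Q_t)(175 - P_b) = (1/2)(9.05)(45.25) = 204.7562.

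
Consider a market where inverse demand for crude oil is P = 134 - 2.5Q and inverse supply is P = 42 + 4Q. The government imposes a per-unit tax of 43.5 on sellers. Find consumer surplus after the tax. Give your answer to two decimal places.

Without the tax, 134 - 2.5Q = 42 + 4Q so Q* = 14.1538 and P* = 98.6154.
With the tax, sellers need 43.5 more per unit: 134 - 2.5Q = 42 + 4Q + 43.5, so Q_t = 7.4615. Buyers pay P_b = 115.3462; sellers receive P_s = P_b - 43.5 = 71.8462.
CS = (1/2)(Q_t)(134 - P_b) = (1/2)(7.4615)(18.6538) = 69.5932.

69.59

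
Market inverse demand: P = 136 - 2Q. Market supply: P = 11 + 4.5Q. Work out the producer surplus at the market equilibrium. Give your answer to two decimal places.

832.10

Equilibrium: 136 - 2Q = 11 + 4.5Q, so Q* = 19.2308 and P* = 97.5385.
The supply curve's price intercept is 11, so PS = (1/2)(Q*)(P* - 11) = (1/2)(19.2308)(86.5385) = 832.1006.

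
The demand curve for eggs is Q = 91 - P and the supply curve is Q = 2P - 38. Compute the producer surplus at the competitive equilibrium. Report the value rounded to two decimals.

Rewriting demand in inverse form: P = 91 - Q.
Rewriting supply in inverse form: P = 19 + 0.5Q.
Set 91 - Q = 19 + 0.5Q, which gives 72 = 1.5Q, so Q* = 48 and P* = 91 - (48) = 43.
Producer surplus is the triangle above supply below P*: (1/2)(48)(43 - 19) = (1/2)(48)(24) = 576.

576.00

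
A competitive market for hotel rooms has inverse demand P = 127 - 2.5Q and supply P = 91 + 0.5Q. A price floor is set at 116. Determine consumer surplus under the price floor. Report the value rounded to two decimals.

Free-market equilibrium: 127 - 2.5Q = 91 + 0.5Q gives Q* = 12, P* = 97.
At the floor price 116, quantity demanded is (127 - 116)/2.5 = 4.4; demand is the short side, so Q = 4.4 trades at P = 116.
CS is the triangle under demand above 116: (1/2)(4.4)(127 - 116) = 24.2.

24.20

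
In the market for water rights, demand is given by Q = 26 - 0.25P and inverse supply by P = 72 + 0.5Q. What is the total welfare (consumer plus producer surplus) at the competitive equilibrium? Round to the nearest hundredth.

Rewriting demand in inverse form: P = 104 - 4Q.
Equilibrium: 104 - 4Q = 72 + 0.5Q, so Q* = 7.1111 and P* = 75.5556.
Total surplus is the full triangle between the curves from 0 to Q*: (1/2)(7.1111)(104 - 72) = 113.7778.

113.78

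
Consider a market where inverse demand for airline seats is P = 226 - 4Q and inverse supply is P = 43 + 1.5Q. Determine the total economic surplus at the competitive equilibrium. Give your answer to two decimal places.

3044.45

Equilibrium: 226 - 4Q = 43 + 1.5Q, so Q* = 33.2727 and P* = 92.9091.
CS = (1/2)(33.2727)(133.0909) = 2214.1488 and PS = (1/2)(33.2727)(49.9091) = 830.3058, so total surplus = 3044.4545.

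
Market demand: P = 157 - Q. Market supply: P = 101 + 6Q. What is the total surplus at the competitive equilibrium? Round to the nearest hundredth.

Setting demand equal to supply, 56 = 7Q, so Q* = 8 and P* = 149.
CS = (1/2)(8)(8) = 32 and PS = (1/2)(8)(48) = 192, so total surplus = 224.

224.00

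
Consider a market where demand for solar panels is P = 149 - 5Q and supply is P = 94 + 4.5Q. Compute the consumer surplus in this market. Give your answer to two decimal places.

83.80

Set 149 - 5Q = 94 + 4.5Q, which gives 55 = 9.5Q, so Q* = 5.7895 and P* = 149 - 5(5.7895) = 120.0526.
The demand choke price is 149, so CS = (1/2)(Q*)(149 - P*) = (1/2)(5.7895)(28.9474) = 83.795.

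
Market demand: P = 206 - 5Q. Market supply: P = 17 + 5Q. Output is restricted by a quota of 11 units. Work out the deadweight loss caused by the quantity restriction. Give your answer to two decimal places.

312.05

Without the quota, 206 - 5Q = 17 + 5Q gives Q* = 18.9.
At Q = 11 the demand price is 206 - 5(11) = 151 and the supply price is 17 + 5(11) = 72.
DWL = (1/2)(gap between curves at 11) x (Q* - 11) = (1/2)(79)(7.9) = 312.05.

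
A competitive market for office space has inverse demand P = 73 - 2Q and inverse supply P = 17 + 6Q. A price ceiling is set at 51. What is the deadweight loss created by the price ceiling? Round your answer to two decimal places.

Free-market equilibrium: 73 - 2Q = 17 + 6Q gives Q* = 7, P* = 59.
At the ceiling price 51, quantity supplied is (51 - 17)/6 = 5.6667; supply is the short side, so Q = 5.6667 trades at P = 51.
At Q = 5.6667 the demand price is 61.6667 and the supply price is 51. Deadweight loss is the triangle between the curves from 5.6667 to 7: (1/2)(61.6667 - 51)(7 - 5.6667) = 7.1111.

7.11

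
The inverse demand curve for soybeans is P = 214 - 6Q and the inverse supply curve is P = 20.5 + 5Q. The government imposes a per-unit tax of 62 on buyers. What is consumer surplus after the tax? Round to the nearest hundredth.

Pre-tax equilibrium: 214 - 6Q = 20.5 + 5Q gives Q* = 17.5909, P* = 108.4545.
With the tax, buyers' net willingness to pay falls by 62: (214 - 62) - 6Q = 20.5 + 5Q, so Q_t = 11.9545. Buyers pay P_b = 142.2727; sellers receive P_s = P_b - 62 = 80.2727.
Consumer surplus is the triangle under demand above P_b: (1/2)(11.9545)(214 - 142.2727) = 428.7335.

428.73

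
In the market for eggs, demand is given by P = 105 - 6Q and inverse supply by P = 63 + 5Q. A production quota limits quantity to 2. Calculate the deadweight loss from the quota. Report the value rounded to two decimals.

Unrestricted equilibrium: Q* = (105 - 63)/(6 + 5) = 3.8182.
At Q = 2 the demand price is 105 - 6(2) = 93 and the supply price is 63 + 5(2) = 73.
DWL = (1/2)(gap between curves at 2) x (Q* - 2) = (1/2)(20)(1.8182) = 18.1818.

18.18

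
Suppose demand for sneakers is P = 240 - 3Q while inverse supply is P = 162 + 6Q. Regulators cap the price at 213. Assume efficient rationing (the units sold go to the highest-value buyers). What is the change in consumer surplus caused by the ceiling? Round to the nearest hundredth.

8.46

Free-market equilibrium: 240 - 3Q = 162 + 6Q gives Q* = 8.6667, P* = 214.
At P = 213, sellers supply (213 - 162)/6 = 8.5 while buyers want more, so the quantity traded is 8.5 at price 213.
CS goes from (1/2)(8.6667)(26) = 112.6667 to 121.125 (computed as (240 - 213)(8.5) - (1/2)(3)(8.5)^2), a change of 8.4583.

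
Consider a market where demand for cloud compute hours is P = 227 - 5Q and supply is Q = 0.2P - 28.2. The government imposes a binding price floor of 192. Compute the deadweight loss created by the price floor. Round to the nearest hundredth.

12.80

Rewriting supply in inverse form: P = 141 + 5Q.
Without the control, 227 - 5Q = 141 + 5Q so Q* = 8.6 and P* = 184.
At the floor price 192, quantity demanded is (227 - 192)/5 = 7; demand is the short side, so Q = 7 trades at P = 192.
The lost-trades triangle has base Q* - 7 = 1.6 and height equal to the gap between the curves at Q = 7, which is 192 - 176 = 16. DWL = (1/2)(1.6)(16) = 12.8.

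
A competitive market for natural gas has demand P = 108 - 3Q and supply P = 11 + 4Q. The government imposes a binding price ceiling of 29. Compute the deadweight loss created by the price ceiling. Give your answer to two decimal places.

306.45

Without the control, 108 - 3Q = 11 + 4Q so Q* = 13.8571 and P* = 66.4286.
At the ceiling price 29, quantity supplied is (29 - 11)/4 = 4.5; supply is the short side, so Q = 4.5 trades at P = 29.
At Q = 4.5 the demand price is 94.5 and the supply price is 29. Deadweight loss is the triangle between the curves from 4.5 to 13.8571: (1/2)(94.5 - 29)(13.8571 - 4.5) = 306.4464.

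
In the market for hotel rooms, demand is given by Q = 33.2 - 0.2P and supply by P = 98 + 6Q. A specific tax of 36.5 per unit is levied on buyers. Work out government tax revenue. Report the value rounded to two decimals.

Rewriting demand in inverse form: P = 166 - 5Q.
Pre-tax equilibrium: 166 - 5Q = 98 + 6Q gives Q* = 6.1818, P* = 135.0909.
A tax on buyers shifts demand down by 36.5: (166 - 36.5) - 5Q = 98 + 6Q, so Q_t = 2.8636. Buyers pay P_b = 151.6818; sellers receive P_s = P_b - 36.5 = 115.1818.
Revenue is the tax times quantity traded: 36.5 x 2.8636 = 104.5227.

104.52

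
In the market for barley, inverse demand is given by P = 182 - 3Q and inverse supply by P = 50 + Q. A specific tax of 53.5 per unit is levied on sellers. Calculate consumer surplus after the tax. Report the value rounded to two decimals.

577.71

Without the tax, 182 - 3Q = 50 + Q so Q* = 33 and P* = 83.
With the tax, sellers need 53.5 more per unit: 182 - 3Q = 50 + Q + 53.5, so Q_t = 19.625. Buyers pay P_b = 123.125; sellers receive P_s = P_b - 53.5 = 69.625.
CS = (1/2)(Q_t)(182 - P_b) = (1/2)(19.625)(58.875) = 577.7109.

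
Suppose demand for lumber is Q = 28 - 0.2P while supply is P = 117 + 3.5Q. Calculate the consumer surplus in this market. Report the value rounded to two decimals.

Rewriting demand in inverse form: P = 140 - 5Q.
Setting demand equal to supply, 23 = 8.5Q, so Q* = 2.7059 and P* = 126.4706.
Consumer surplus is the triangle under demand above P*: (1/2)(2.7059)(140 - 126.4706) = (1/2)(2.7059)(13.5294) = 18.3045.

18.30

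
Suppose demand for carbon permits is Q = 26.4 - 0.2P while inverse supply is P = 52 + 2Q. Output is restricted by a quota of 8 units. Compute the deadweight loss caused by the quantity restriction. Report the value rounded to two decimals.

Rewriting demand in inverse form: P = 132 - 5Q.
Unrestricted equilibrium: Q* = (132 - 52)/(5 + 2) = 11.4286.
At Q = 8 the demand price is 132 - 5(8) = 92 and the supply price is 52 + 2(8) = 68.
Deadweight loss is the triangle between the curves from 8 to 11.4286: (1/2)(92 - 68)(11.4286 - 8) = 41.1429.

41.14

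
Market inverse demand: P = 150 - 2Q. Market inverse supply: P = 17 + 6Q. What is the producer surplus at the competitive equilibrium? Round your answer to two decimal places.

Equilibrium: 150 - 2Q = 17 + 6Q, so Q* = 16.625 and P* = 116.75.
The supply curve's price intercept is 17, so PS = (1/2)(Q*)(P* - 17) = (1/2)(16.625)(99.75) = 829.1719.

829.17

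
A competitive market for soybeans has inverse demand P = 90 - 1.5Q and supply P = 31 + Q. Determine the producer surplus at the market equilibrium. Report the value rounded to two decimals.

Setting demand equal to supply, 59 = 2.5Q, so Q* = 23.6 and P* = 54.6.
Producer surplus is the triangle above supply below P*: (1/2)(23.6)(54.6 - 31) = (1/2)(23.6)(23.6) = 278.48.

278.48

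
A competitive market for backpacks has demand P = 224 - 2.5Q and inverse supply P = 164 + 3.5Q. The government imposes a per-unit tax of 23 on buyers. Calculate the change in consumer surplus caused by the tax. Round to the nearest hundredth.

-77.47

Pre-tax equilibrium: 224 - 2.5Q = 164 + 3.5Q gives Q* = 10, P* = 199.
A tax on buyers shifts demand down by 23: (224 - 23) - 2.5Q = 164 + 3.5Q, so Q_t = 6.1667. Buyers pay P_b = 208.5833; sellers receive P_s = P_b - 23 = 185.5833.
Consumers lose the trapezoid between P* and P_b out to Q_t plus the triangle from Q_t to Q*: change in CS = 47.5347 - 125 = -77.4653.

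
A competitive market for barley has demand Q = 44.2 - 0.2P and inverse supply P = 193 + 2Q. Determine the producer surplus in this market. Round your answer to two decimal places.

16.00

Rewriting demand in inverse form: P = 221 - 5Q.
Setting demand equal to supply, 28 = 7Q, so Q* = 4 and P* = 201.
The supply curve's price intercept is 193, so PS = (1/2)(Q*)(P* - 193) = (1/2)(4)(8) = 16.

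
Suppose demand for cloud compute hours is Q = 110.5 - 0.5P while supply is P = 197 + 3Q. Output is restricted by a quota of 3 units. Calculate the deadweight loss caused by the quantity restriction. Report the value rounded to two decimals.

8.10

Rewriting demand in inverse form: P = 221 - 2Q.
Unrestricted equilibrium: Q* = (221 - 197)/(2 + 3) = 4.8.
At Q = 3 the demand price is 221 - 2(3) = 215 and the supply price is 197 + 3(3) = 206.
Deadweight loss is the triangle between the curves from 3 to 4.8: (1/2)(215 - 206)(4.8 - 3) = 8.1.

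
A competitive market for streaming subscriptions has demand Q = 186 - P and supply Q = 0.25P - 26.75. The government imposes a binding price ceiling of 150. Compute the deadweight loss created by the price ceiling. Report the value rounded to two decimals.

63.76

Rewriting demand in inverse form: P = 186 - Q.
Rewriting supply in inverse form: P = 107 + 4Q.
Without the control, 186 - Q = 107 + 4Q so Q* = 15.8 and P* = 170.2.
At P = 150, sellers supply (150 - 107)/4 = 10.75 while buyers want more, so the quantity traded is 10.75 at price 150.
At Q = 10.75 the demand price is 175.25 and the supply price is 150. Deadweight loss is the triangle between the curves from 10.75 to 15.8: (1/2)(175.25 - 150)(15.8 - 10.75) = 63.7563.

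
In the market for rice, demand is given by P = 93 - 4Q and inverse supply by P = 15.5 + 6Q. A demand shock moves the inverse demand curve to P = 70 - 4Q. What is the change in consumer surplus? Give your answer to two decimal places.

-60.72

Initial equilibrium: Q_0 = 7.75, P_0 = 62; CS_0 = (1/2)(7.75)(31) = 120.125, PS_0 = (1/2)(7.75)(46.5) = 180.1875.
New equilibrium: 70 - 4Q = 15.5 + 6Q gives Q_1 = 5.45, P_1 = 48.2; CS_1 = 59.405, PS_1 = 89.1075.
Change in consumer surplus = 59.405 - 120.125 = -60.72.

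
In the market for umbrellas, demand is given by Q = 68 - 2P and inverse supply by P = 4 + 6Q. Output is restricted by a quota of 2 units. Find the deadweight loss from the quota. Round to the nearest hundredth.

Rewriting demand in inverse form: P = 34 - 0.5Q.
Unrestricted equilibrium: Q* = (34 - 4)/(0.5 + 6) = 4.6154.
At Q = 2 the demand price is 34 - 0.5(2) = 33 and the supply price is 4 + 6(2) = 16.
DWL = (1/2)(gap between curves at 2) x (Q* - 2) = (1/2)(17)(2.6154) = 22.2308.

22.23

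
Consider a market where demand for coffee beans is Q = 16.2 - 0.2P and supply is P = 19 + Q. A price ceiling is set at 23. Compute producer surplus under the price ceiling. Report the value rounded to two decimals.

Rewriting demand in inverse form: P = 81 - 5Q.
Free-market equilibrium: 81 - 5Q = 19 + Q gives Q* = 10.3333, P* = 29.3333.
At P = 23, sellers supply (23 - 19)/1 = 4 while buyers want more, so the quantity traded is 4 at price 23.
PS is the triangle above supply below 23: (1/2)(4)(23 - 19) = 8.

8.00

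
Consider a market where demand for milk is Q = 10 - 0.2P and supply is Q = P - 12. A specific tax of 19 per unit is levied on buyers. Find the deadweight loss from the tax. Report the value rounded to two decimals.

Rewriting demand in inverse form: P = 50 - 5Q.
Rewriting supply in inverse form: P = 12 + Q.
Pre-tax equilibrium: 50 - 5Q = 12 + Q gives Q* = 6.3333, P* = 18.3333.
With the tax, buyers' net willingness to pay falls by 19: (50 - 19) - 5Q = 12 + Q, so Q_t = 3.1667. Buyers pay P_b = 34.1667; sellers receive P_s = P_b - 19 = 15.1667.
The welfare triangle lost has base Q* - Q_t = 3.1667 and height t = 19, so DWL = (1/2)(3.1667)(19) = 30.0833.

30.08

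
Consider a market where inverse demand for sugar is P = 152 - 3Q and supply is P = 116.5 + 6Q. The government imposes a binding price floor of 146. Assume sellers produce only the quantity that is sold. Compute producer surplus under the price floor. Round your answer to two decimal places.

Without the control, 152 - 3Q = 116.5 + 6Q so Q* = 3.9444 and P* = 140.1667.
At the floor price 146, quantity demanded is (152 - 146)/3 = 2; demand is the short side, so Q = 2 trades at P = 146.
The supply price at Q = 2 is 128.5. PS is the trapezoid between 146 and supply over [0, 2]: (1/2)[(146 - 116.5) + (146 - 128.5)](2) = 47.

47.00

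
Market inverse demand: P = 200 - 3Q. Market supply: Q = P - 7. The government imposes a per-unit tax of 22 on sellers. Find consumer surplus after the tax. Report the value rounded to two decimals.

Rewriting supply in inverse form: P = 7 + Q.
Without the tax, 200 - 3Q = 7 + Q so Q* = 48.25 and P* = 55.25.
With the tax, sellers need 22 more per unit: 200 - 3Q = 7 + Q + 22, so Q_t = 42.75. Buyers pay P_b = 71.75; sellers receive P_s = P_b - 22 = 49.75.
CS = (1/2)(Q_t)(200 - P_b) = (1/2)(42.75)(128.25) = 2741.3438.

2741.34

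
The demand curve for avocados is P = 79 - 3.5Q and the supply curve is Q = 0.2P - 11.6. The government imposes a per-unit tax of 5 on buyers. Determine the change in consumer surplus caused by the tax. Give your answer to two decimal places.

-4.48

Rewriting supply in inverse form: P = 58 + 5Q.
Without the tax, 79 - 3.5Q = 58 + 5Q so Q* = 2.4706 and P* = 70.3529.
With the tax, buyers' net willingness to pay falls by 5: (79 - 5) - 3.5Q = 58 + 5Q, so Q_t = 1.8824. Buyers pay P_b = 72.4118; sellers receive P_s = P_b - 5 = 67.4118.
Consumers lose the trapezoid between P* and P_b out to Q_t plus the triangle from Q_t to Q*: change in CS = 6.2007 - 10.6817 = -4.481.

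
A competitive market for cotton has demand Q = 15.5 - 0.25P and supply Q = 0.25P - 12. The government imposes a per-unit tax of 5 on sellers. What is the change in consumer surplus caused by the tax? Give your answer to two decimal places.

-3.59

Rewriting demand in inverse form: P = 62 - 4Q.
Rewriting supply in inverse form: P = 48 + 4Q.
Pre-tax equilibrium: 62 - 4Q = 48 + 4Q gives Q* = 1.75, P* = 55.
With the tax, sellers need 5 more per unit: 62 - 4Q = 48 + 4Q + 5, so Q_t = 1.125. Buyers pay P_b = 57.5; sellers receive P_s = P_b - 5 = 52.5.
Consumers lose the trapezoid between P* and P_b out to Q_t plus the triangle from Q_t to Q*: change in CS = 2.5312 - 6.125 = -3.5938.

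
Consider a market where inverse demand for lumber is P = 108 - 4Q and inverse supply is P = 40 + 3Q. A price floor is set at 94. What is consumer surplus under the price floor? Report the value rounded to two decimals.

Free-market equilibrium: 108 - 4Q = 40 + 3Q gives Q* = 9.7143, P* = 69.1429.
At P = 94, buyers demand (108 - 94)/4 = 3.5 while sellers would supply more, so the quantity traded is 3.5 at price 94.
CS is the triangle under demand above 94: (1/2)(3.5)(108 - 94) = 24.5.

24.50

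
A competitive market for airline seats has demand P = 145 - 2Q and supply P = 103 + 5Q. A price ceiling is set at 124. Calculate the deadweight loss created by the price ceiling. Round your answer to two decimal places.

Free-market equilibrium: 145 - 2Q = 103 + 5Q gives Q* = 6, P* = 133.
At the ceiling price 124, quantity supplied is (124 - 103)/5 = 4.2; supply is the short side, so Q = 4.2 trades at P = 124.
The lost-trades triangle has base Q* - 4.2 = 1.8 and height equal to the gap between the curves at Q = 4.2, which is 136.6 - 124 = 12.6. DWL = (1/2)(1.8)(12.6) = 11.34.

11.34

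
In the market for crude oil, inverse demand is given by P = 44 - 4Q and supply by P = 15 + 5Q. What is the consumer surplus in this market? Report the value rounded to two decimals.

Setting demand equal to supply, 29 = 9Q, so Q* = 3.2222 and P* = 31.1111.
Consumer surplus is the triangle under demand above P*: (1/2)(3.2222)(44 - 31.1111) = (1/2)(3.2222)(12.8889) = 20.7654.

20.77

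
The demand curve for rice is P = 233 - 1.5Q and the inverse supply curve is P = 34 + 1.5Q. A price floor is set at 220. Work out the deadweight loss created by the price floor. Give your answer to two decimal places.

4988.17

Free-market equilibrium: 233 - 1.5Q = 34 + 1.5Q gives Q* = 66.3333, P* = 133.5.
At the floor price 220, quantity demanded is (233 - 220)/1.5 = 8.6667; demand is the short side, so Q = 8.6667 trades at P = 220.
At Q = 8.6667 the demand price is 220 and the supply price is 47. Deadweight loss is the triangle between the curves from 8.6667 to 66.3333: (1/2)(220 - 47)(66.3333 - 8.6667) = 4988.1667.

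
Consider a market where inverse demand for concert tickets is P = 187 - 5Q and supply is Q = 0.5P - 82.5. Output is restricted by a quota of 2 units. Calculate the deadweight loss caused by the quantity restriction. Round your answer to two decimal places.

Rewriting supply in inverse form: P = 165 + 2Q.
Without the quota, 187 - 5Q = 165 + 2Q gives Q* = 3.1429.
At Q = 2 the demand price is 187 - 5(2) = 177 and the supply price is 165 + 2(2) = 169.
Deadweight loss is the triangle between the curves from 2 to 3.1429: (1/2)(177 - 169)(3.1429 - 2) = 4.5714.

4.57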